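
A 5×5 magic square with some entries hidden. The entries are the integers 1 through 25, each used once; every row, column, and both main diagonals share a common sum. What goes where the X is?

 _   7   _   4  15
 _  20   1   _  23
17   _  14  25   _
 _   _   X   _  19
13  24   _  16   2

22

The entries are 1 through 25, which sum to 325, so each line sums to 325/5 = 65.
Row 5 needs 65; the known cells sum to 55, so (5,3) = 10.
From column 5, 65 − (15 + 23 + 19 + 2) gives (3,5) = 6.
Using row 3: 17 + 14 + 25 + 6 + ? → (3,2) = 65 − 62 = 3.
Using column 2: 7 + 20 + 3 + 24 + ? → (4,2) = 65 − 54 = 11.
Anti-diagonal: 15 + 14 + 11 + 13 + ? = 65, so (2,4) = 12.
Row 2 must total 65; the given cells sum to 56, so (2,1) = 9.
Using column 4: 4 + 12 + 25 + 16 + ? → (4,4) = 65 − 57 = 8.
The remaining cell in main diagonal is (1,1) = 65 − 44 = 21.
Using row 1: 21 + 7 + 4 + 15 + ? → (1,3) = 65 − 47 = 18.
From column 1, 65 − (21 + 9 + 17 + 13) gives (4,1) = 5.
Column 3: 18 + 1 + 14 + 10 + ? = 65, so (4,3) = 22.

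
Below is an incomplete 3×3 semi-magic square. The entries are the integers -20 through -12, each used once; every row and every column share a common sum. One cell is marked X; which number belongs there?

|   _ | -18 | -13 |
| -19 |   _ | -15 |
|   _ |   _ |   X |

The entries are -20 through -12, which sum to -144, so each line sums to -144/3 = -48.
Row 1 needs -48; the known cells sum to -31, so (1,1) = -17.
From row 2, -48 − (-19 + (-15)) gives (2,2) = -14.
From column 1, -48 − (-17 + (-19)) gives (3,1) = -12.
The remaining cell in column 2 is (3,2) = -48 − (-32) = -16.
Using column 3: -13 + (-15) + ? → (3,3) = -48 − (-28) = -20.

-20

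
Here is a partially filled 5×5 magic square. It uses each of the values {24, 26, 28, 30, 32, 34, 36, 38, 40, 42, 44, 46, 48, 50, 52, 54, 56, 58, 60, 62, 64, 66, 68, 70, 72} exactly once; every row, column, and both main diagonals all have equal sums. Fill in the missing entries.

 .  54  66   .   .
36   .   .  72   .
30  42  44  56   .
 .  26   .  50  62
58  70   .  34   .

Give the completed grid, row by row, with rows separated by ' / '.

52 54 66 28 40 / 36 48 60 72 24 / 30 42 44 56 68 / 64 26 38 50 62 / 58 70 32 34 46

The 25 entries sum to 1200, so each line sums to 1200/5 = 240.
Row 3 must total 240; the given cells sum to 172, so (3,5) = 68.
Column 2: 54 + 42 + 26 + 70 + ? = 240, so (2,2) = 48.
The remaining cell in column 4 is (1,4) = 240 − 212 = 28.
From anti-diagonal, 240 − (72 + 44 + 26 + 58) gives (1,5) = 40.
Row 1 needs 240; the known cells sum to 188, so (1,1) = 52.
Column 1 must total 240; the given cells sum to 176, so (4,1) = 64.
The remaining cell in main diagonal is (5,5) = 240 − 194 = 46.
Row 4: 64 + 26 + 50 + 62 + ? = 240, so (4,3) = 38.
Row 5 needs 240; the known cells sum to 208, so (5,3) = 32.
Column 3 needs 240; the known cells sum to 180, so (2,3) = 60.
Column 5 needs 240; the known cells sum to 216, so (2,5) = 24.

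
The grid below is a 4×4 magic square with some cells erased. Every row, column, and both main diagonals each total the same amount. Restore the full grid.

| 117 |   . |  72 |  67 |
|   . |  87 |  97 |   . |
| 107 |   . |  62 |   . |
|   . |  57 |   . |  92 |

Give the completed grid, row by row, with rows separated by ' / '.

117 102 72 67 / 52 87 97 122 / 107 112 62 77 / 82 57 127 92

Main diagonal is already complete: 117 + 87 + 62 + 92 = 358, so that is the magic constant.
Row 1: 117 + 72 + 67 + ? = 358, so (1,2) = 102.
Column 2 must total 358; the given cells sum to 246, so (3,2) = 112.
Using column 3: 72 + 97 + 62 + ? → (4,3) = 358 − 231 = 127.
Anti-diagonal needs 358; the known cells sum to 276, so (4,1) = 82.
Row 3 must total 358; the given cells sum to 281, so (3,4) = 77.
Column 1: 117 + 107 + 82 + ? = 358, so (2,1) = 52.
Using column 4: 67 + 77 + 92 + ? → (2,4) = 358 − 236 = 122.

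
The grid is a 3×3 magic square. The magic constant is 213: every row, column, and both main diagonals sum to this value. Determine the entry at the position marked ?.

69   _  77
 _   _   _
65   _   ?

Using row 1: 69 + 77 + ? → (1,2) = 213 − 146 = 67.
Using column 1: 69 + 65 + ? → (2,1) = 213 − 134 = 79.
Anti-diagonal needs 213; the known cells sum to 142, so (2,2) = 71.
Using row 2: 79 + 71 + ? → (2,3) = 213 − 150 = 63.
Column 2 must total 213; the given cells sum to 138, so (3,2) = 75.
From column 3, 213 − (77 + 63) gives (3,3) = 73.

73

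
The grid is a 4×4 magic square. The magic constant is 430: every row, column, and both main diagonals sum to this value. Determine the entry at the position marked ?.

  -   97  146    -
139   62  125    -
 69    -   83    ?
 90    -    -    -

118

From row 2, 430 − (139 + 62 + 125) gives (2,4) = 104.
Column 1: 139 + 69 + 90 + ? = 430, so (1,1) = 132.
Column 3: 146 + 125 + 83 + ? = 430, so (4,3) = 76.
Main diagonal must total 430; the given cells sum to 277, so (4,4) = 153.
From row 1, 430 − (132 + 97 + 146) gives (1,4) = 55.
Row 4 needs 430; the known cells sum to 319, so (4,2) = 111.
Using column 2: 97 + 62 + 111 + ? → (3,2) = 430 − 270 = 160.
From column 4, 430 − (55 + 104 + 153) gives (3,4) = 118.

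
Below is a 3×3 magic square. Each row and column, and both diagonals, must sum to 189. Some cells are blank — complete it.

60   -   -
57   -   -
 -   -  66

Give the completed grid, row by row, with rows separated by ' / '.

Column 1: 60 + 57 + ? = 189, so (3,1) = 72.
The remaining cell in main diagonal is (2,2) = 189 − 126 = 63.
From anti-diagonal, 189 − (63 + 72) gives (1,3) = 54.
Row 1 must total 189; the given cells sum to 114, so (1,2) = 75.
Row 2 must total 189; the given cells sum to 120, so (2,3) = 69.
Using row 3: 72 + 66 + ? → (3,2) = 189 − 138 = 51.

60 75 54 / 57 63 69 / 72 51 66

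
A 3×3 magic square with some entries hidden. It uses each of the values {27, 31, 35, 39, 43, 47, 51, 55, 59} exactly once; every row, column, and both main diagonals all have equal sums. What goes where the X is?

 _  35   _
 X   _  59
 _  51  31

The 9 entries sum to 387, so each line sums to 387/3 = 129.
The remaining cell in row 3 is (3,1) = 129 − 82 = 47.
The remaining cell in column 2 is (2,2) = 129 − 86 = 43.
From column 3, 129 − (59 + 31) gives (1,3) = 39.
Using main diagonal: 43 + 31 + ? → (1,1) = 129 − 74 = 55.
Row 2: 43 + 59 + ? = 129, so (2,1) = 27.

27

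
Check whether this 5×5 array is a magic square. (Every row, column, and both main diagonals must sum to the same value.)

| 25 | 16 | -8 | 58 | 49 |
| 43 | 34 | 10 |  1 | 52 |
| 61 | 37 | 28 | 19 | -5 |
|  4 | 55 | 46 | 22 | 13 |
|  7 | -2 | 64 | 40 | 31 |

Row 1: 25 + 16 + (-8) + 58 + 49 = 140.
Row 2: 43 + 34 + 10 + 1 + 52 = 140.
Row 3: 61 + 37 + 28 + 19 + (-5) = 140.
Row 4: 4 + 55 + 46 + 22 + 13 = 140.
Row 5: 7 + (-2) + 64 + 40 + 31 = 140.
Column 1: 25 + 43 + 61 + 4 + 7 = 140.
Column 2: 16 + 34 + 37 + 55 + (-2) = 140.
Column 3: -8 + 10 + 28 + 46 + 64 = 140.
Column 4: 58 + 1 + 19 + 22 + 40 = 140.
Column 5: 49 + 52 + (-5) + 13 + 31 = 140.
Main diagonal: 25 + 34 + 28 + 22 + 31 = 140.
Anti-diagonal: 49 + 1 + 28 + 55 + 7 = 140.
All lines sum to 140.

Yes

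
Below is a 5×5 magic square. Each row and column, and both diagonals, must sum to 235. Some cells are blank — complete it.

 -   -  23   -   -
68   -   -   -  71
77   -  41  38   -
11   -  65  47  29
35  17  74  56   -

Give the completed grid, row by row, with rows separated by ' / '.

44 26 23 80 62 / 68 50 32 14 71 / 77 59 41 38 20 / 11 83 65 47 29 / 35 17 74 56 53

Row 4 must total 235; the given cells sum to 152, so (4,2) = 83.
Row 5 must total 235; the given cells sum to 182, so (5,5) = 53.
Column 1 needs 235; the known cells sum to 191, so (1,1) = 44.
The remaining cell in column 3 is (2,3) = 235 − 203 = 32.
Using main diagonal: 44 + 41 + 47 + 53 + ? → (2,2) = 235 − 185 = 50.
Row 2 needs 235; the known cells sum to 221, so (2,4) = 14.
Column 4 needs 235; the known cells sum to 155, so (1,4) = 80.
The remaining cell in anti-diagonal is (1,5) = 235 − 173 = 62.
Row 1: 44 + 23 + 80 + 62 + ? = 235, so (1,2) = 26.
The remaining cell in column 2 is (3,2) = 235 − 176 = 59.
Column 5: 62 + 71 + 29 + 53 + ? = 235, so (3,5) = 20.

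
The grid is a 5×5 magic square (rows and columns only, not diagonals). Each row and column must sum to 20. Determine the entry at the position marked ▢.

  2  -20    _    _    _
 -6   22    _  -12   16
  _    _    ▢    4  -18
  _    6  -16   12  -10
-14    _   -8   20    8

Row 2: -6 + 22 + (-12) + 16 + ? = 20, so (2,3) = 0.
From row 4, 20 − (6 + (-16) + 12 + (-10)) gives (4,1) = 28.
The remaining cell in row 5 is (5,2) = 20 − 6 = 14.
Column 1: 2 + (-6) + 28 + (-14) + ? = 20, so (3,1) = 10.
From column 2, 20 − (-20 + 22 + 6 + 14) gives (3,2) = -2.
Column 4: -12 + 4 + 12 + 20 + ? = 20, so (1,4) = -4.
The remaining cell in column 5 is (1,5) = 20 − (-4) = 24.
The remaining cell in row 1 is (1,3) = 20 − 2 = 18.
From row 3, 20 − (10 + (-2) + 4 + (-18)) gives (3,3) = 26.

26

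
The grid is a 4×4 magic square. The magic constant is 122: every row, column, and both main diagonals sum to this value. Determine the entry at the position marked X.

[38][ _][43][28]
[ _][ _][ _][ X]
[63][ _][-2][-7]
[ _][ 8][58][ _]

48

Using row 1: 38 + 43 + 28 + ? → (1,2) = 122 − 109 = 13.
Using row 3: 63 + (-2) + (-7) + ? → (3,2) = 122 − 54 = 68.
Column 2: 13 + 68 + 8 + ? = 122, so (2,2) = 33.
Using column 3: 43 + (-2) + 58 + ? → (2,3) = 122 − 99 = 23.
The remaining cell in main diagonal is (4,4) = 122 − 69 = 53.
From anti-diagonal, 122 − (28 + 23 + 68) gives (4,1) = 3.
From column 1, 122 − (38 + 63 + 3) gives (2,1) = 18.
Column 4 must total 122; the given cells sum to 74, so (2,4) = 48.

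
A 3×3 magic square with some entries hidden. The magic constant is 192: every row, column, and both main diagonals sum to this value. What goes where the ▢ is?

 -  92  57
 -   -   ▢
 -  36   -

Row 1 needs 192; the known cells sum to 149, so (1,1) = 43.
Column 2: 92 + 36 + ? = 192, so (2,2) = 64.
Main diagonal must total 192; the given cells sum to 107, so (3,3) = 85.
Anti-diagonal: 57 + 64 + ? = 192, so (3,1) = 71.
The remaining cell in column 1 is (2,1) = 192 − 114 = 78.
From column 3, 192 − (57 + 85) gives (2,3) = 50.

50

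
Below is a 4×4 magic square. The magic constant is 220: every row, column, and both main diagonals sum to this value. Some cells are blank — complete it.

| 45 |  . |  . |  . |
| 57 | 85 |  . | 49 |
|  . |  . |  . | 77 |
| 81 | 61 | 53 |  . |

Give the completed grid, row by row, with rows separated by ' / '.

45 33 73 69 / 57 85 29 49 / 37 41 65 77 / 81 61 53 25

The remaining cell in row 2 is (2,3) = 220 − 191 = 29.
Row 4: 81 + 61 + 53 + ? = 220, so (4,4) = 25.
Using column 1: 45 + 57 + 81 + ? → (3,1) = 220 − 183 = 37.
Column 4 must total 220; the given cells sum to 151, so (1,4) = 69.
Using main diagonal: 45 + 85 + 25 + ? → (3,3) = 220 − 155 = 65.
From anti-diagonal, 220 − (69 + 29 + 81) gives (3,2) = 41.
Column 2: 85 + 41 + 61 + ? = 220, so (1,2) = 33.
Column 3 needs 220; the known cells sum to 147, so (1,3) = 73.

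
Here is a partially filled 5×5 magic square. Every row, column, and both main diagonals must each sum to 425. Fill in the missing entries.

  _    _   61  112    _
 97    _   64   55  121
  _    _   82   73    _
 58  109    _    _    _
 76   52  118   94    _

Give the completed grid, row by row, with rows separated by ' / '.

79 70 61 112 103 / 97 88 64 55 121 / 115 106 82 73 49 / 58 109 100 91 67 / 76 52 118 94 85

Row 2 needs 425; the known cells sum to 337, so (2,2) = 88.
Row 5 must total 425; the given cells sum to 340, so (5,5) = 85.
The remaining cell in column 3 is (4,3) = 425 − 325 = 100.
Column 4 must total 425; the given cells sum to 334, so (4,4) = 91.
Main diagonal: 88 + 82 + 91 + 85 + ? = 425, so (1,1) = 79.
Using anti-diagonal: 55 + 82 + 109 + 76 + ? → (1,5) = 425 − 322 = 103.
Row 1: 79 + 61 + 112 + 103 + ? = 425, so (1,2) = 70.
Row 4 needs 425; the known cells sum to 358, so (4,5) = 67.
Column 1 must total 425; the given cells sum to 310, so (3,1) = 115.
From column 2, 425 − (70 + 88 + 109 + 52) gives (3,2) = 106.
Column 5: 103 + 121 + 67 + 85 + ? = 425, so (3,5) = 49.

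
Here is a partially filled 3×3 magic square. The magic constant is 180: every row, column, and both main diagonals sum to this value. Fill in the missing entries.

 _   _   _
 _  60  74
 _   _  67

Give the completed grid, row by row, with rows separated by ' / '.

Row 2 needs 180; the known cells sum to 134, so (2,1) = 46.
Column 3 must total 180; the given cells sum to 141, so (1,3) = 39.
Main diagonal must total 180; the given cells sum to 127, so (1,1) = 53.
Anti-diagonal: 39 + 60 + ? = 180, so (3,1) = 81.
From row 1, 180 − (53 + 39) gives (1,2) = 88.
The remaining cell in row 3 is (3,2) = 180 − 148 = 32.

53 88 39 / 46 60 74 / 81 32 67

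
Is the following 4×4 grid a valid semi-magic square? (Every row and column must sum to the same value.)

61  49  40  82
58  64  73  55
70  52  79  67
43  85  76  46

No — column 2 sums to 250 but column 3 sums to 268.

Row 1: 61 + 49 + 40 + 82 = 232.
Row 2: 58 + 64 + 73 + 55 = 250.
Row 3: 70 + 52 + 79 + 67 = 268.
Row 4: 43 + 85 + 76 + 46 = 250.
Column 1: 61 + 58 + 70 + 43 = 232.
Column 2: 49 + 64 + 52 + 85 = 250.
Column 3: 40 + 73 + 79 + 76 = 268.
Column 4: 82 + 55 + 67 + 46 = 250.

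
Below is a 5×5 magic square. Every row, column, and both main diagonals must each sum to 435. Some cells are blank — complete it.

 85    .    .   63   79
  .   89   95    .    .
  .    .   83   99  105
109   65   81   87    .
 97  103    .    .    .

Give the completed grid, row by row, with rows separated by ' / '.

Row 4 must total 435; the given cells sum to 342, so (4,5) = 93.
Using main diagonal: 85 + 89 + 83 + 87 + ? → (5,5) = 435 − 344 = 91.
Anti-diagonal needs 435; the known cells sum to 324, so (2,4) = 111.
From column 4, 435 − (63 + 111 + 99 + 87) gives (5,4) = 75.
From column 5, 435 − (79 + 105 + 93 + 91) gives (2,5) = 67.
From row 2, 435 − (89 + 95 + 111 + 67) gives (2,1) = 73.
From row 5, 435 − (97 + 103 + 75 + 91) gives (5,3) = 69.
Column 1: 85 + 73 + 109 + 97 + ? = 435, so (3,1) = 71.
Column 3 must total 435; the given cells sum to 328, so (1,3) = 107.
Row 1: 85 + 107 + 63 + 79 + ? = 435, so (1,2) = 101.
Row 3: 71 + 83 + 99 + 105 + ? = 435, so (3,2) = 77.

85 101 107 63 79 / 73 89 95 111 67 / 71 77 83 99 105 / 109 65 81 87 93 / 97 103 69 75 91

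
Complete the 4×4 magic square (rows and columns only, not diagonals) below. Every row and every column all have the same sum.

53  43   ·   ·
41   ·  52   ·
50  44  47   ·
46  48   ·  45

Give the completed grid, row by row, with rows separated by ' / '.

Column 1 is already complete: 53 + 41 + 50 + 46 = 190, so that is the magic constant.
Row 3 needs 190; the known cells sum to 141, so (3,4) = 49.
Row 4 must total 190; the given cells sum to 139, so (4,3) = 51.
Column 2: 43 + 44 + 48 + ? = 190, so (2,2) = 55.
Column 3: 52 + 47 + 51 + ? = 190, so (1,3) = 40.
Row 1 needs 190; the known cells sum to 136, so (1,4) = 54.
From row 2, 190 − (41 + 55 + 52) gives (2,4) = 42.

53 43 40 54 / 41 55 52 42 / 50 44 47 49 / 46 48 51 45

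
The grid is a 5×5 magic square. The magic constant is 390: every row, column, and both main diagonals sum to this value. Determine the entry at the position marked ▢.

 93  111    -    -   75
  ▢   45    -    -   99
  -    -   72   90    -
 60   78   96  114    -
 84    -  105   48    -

Row 4 needs 390; the known cells sum to 348, so (4,5) = 42.
From main diagonal, 390 − (93 + 45 + 72 + 114) gives (5,5) = 66.
Anti-diagonal: 75 + 72 + 78 + 84 + ? = 390, so (2,4) = 81.
Row 5 must total 390; the given cells sum to 303, so (5,2) = 87.
Using column 2: 111 + 45 + 78 + 87 + ? → (3,2) = 390 − 321 = 69.
Column 4 must total 390; the given cells sum to 333, so (1,4) = 57.
Column 5 must total 390; the given cells sum to 282, so (3,5) = 108.
From row 1, 390 − (93 + 111 + 57 + 75) gives (1,3) = 54.
Row 3 must total 390; the given cells sum to 339, so (3,1) = 51.
Column 1 must total 390; the given cells sum to 288, so (2,1) = 102.

102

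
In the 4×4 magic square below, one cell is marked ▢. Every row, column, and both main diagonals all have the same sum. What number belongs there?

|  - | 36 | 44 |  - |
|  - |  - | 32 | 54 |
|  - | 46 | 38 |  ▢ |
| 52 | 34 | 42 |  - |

48

Column 3 is complete and sums to 156; that is the magic constant.
Row 4 needs 156; the known cells sum to 128, so (4,4) = 28.
The remaining cell in column 2 is (2,2) = 156 − 116 = 40.
Main diagonal must total 156; the given cells sum to 106, so (1,1) = 50.
The remaining cell in anti-diagonal is (1,4) = 156 − 130 = 26.
The remaining cell in row 2 is (2,1) = 156 − 126 = 30.
Column 1 must total 156; the given cells sum to 132, so (3,1) = 24.
The remaining cell in column 4 is (3,4) = 156 − 108 = 48.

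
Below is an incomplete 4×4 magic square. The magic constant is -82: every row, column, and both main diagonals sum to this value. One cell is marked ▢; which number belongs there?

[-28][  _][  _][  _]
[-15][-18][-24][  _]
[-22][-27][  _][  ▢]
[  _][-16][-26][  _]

Using row 2: -15 + (-18) + (-24) + ? → (2,4) = -82 − (-57) = -25.
From column 1, -82 − (-28 + (-15) + (-22)) gives (4,1) = -17.
Column 2 must total -82; the given cells sum to -61, so (1,2) = -21.
Anti-diagonal must total -82; the given cells sum to -68, so (1,4) = -14.
Row 1 needs -82; the known cells sum to -63, so (1,3) = -19.
Using row 4: -17 + (-16) + (-26) + ? → (4,4) = -82 − (-59) = -23.
Column 3 needs -82; the known cells sum to -69, so (3,3) = -13.
Column 4 needs -82; the known cells sum to -62, so (3,4) = -20.

-20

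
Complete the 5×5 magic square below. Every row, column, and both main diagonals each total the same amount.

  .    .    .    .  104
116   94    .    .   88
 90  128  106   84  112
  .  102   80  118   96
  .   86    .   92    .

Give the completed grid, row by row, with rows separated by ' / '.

Row 3 is already complete: 90 + 128 + 106 + 84 + 112 = 520, so that is the magic constant.
Row 4 must total 520; the given cells sum to 396, so (4,1) = 124.
Using column 2: 94 + 128 + 102 + 86 + ? → (1,2) = 520 − 410 = 110.
Column 5: 104 + 88 + 112 + 96 + ? = 520, so (5,5) = 120.
Using main diagonal: 94 + 106 + 118 + 120 + ? → (1,1) = 520 − 438 = 82.
Column 1 needs 520; the known cells sum to 412, so (5,1) = 108.
Anti-diagonal: 104 + 106 + 102 + 108 + ? = 520, so (2,4) = 100.
The remaining cell in row 2 is (2,3) = 520 − 398 = 122.
From row 5, 520 − (108 + 86 + 92 + 120) gives (5,3) = 114.
Column 3 must total 520; the given cells sum to 422, so (1,3) = 98.
From column 4, 520 − (100 + 84 + 118 + 92) gives (1,4) = 126.

82 110 98 126 104 / 116 94 122 100 88 / 90 128 106 84 112 / 124 102 80 118 96 / 108 86 114 92 120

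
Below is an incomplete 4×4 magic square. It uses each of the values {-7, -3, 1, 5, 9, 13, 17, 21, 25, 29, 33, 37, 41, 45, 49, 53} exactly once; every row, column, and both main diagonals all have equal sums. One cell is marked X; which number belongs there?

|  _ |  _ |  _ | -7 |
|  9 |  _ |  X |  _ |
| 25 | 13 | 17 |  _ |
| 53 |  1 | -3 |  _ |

The 16 entries sum to 368, so each line sums to 368/4 = 92.
The remaining cell in row 3 is (3,4) = 92 − 55 = 37.
Row 4: 53 + 1 + (-3) + ? = 92, so (4,4) = 41.
From column 1, 92 − (9 + 25 + 53) gives (1,1) = 5.
From column 4, 92 − (-7 + 37 + 41) gives (2,4) = 21.
Main diagonal needs 92; the known cells sum to 63, so (2,2) = 29.
The remaining cell in anti-diagonal is (2,3) = 92 − 59 = 33.

33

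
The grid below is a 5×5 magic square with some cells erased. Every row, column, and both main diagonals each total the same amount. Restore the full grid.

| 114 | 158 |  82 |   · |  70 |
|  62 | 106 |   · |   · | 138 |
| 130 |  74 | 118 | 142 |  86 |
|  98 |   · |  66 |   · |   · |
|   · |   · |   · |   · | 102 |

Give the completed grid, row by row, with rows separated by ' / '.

114 158 82 126 70 / 62 106 150 94 138 / 130 74 118 142 86 / 98 122 66 110 154 / 146 90 134 78 102

Row 3 is already complete: 130 + 74 + 118 + 142 + 86 = 550, so that is the magic constant.
From row 1, 550 − (114 + 158 + 82 + 70) gives (1,4) = 126.
Column 1 needs 550; the known cells sum to 404, so (5,1) = 146.
Column 5: 70 + 138 + 86 + 102 + ? = 550, so (4,5) = 154.
From main diagonal, 550 − (114 + 106 + 118 + 102) gives (4,4) = 110.
Row 4: 98 + 66 + 110 + 154 + ? = 550, so (4,2) = 122.
From column 2, 550 − (158 + 106 + 74 + 122) gives (5,2) = 90.
Anti-diagonal: 70 + 118 + 122 + 146 + ? = 550, so (2,4) = 94.
Row 2: 62 + 106 + 94 + 138 + ? = 550, so (2,3) = 150.
Column 3: 82 + 150 + 118 + 66 + ? = 550, so (5,3) = 134.
Using column 4: 126 + 94 + 142 + 110 + ? → (5,4) = 550 − 472 = 78.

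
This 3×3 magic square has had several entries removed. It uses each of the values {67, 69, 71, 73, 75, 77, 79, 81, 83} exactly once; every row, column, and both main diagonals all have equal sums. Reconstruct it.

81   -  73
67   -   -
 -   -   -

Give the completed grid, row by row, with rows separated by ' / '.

81 71 73 / 67 75 83 / 77 79 69

The 9 entries sum to 675, so each line sums to 675/3 = 225.
The remaining cell in row 1 is (1,2) = 225 − 154 = 71.
Column 1: 81 + 67 + ? = 225, so (3,1) = 77.
From anti-diagonal, 225 − (73 + 77) gives (2,2) = 75.
The remaining cell in row 2 is (2,3) = 225 − 142 = 83.
The remaining cell in column 2 is (3,2) = 225 − 146 = 79.
Column 3: 73 + 83 + ? = 225, so (3,3) = 69.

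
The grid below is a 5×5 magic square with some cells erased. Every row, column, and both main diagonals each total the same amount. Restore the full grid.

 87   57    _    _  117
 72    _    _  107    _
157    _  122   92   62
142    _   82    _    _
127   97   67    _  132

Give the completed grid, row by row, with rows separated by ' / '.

87 57 177 147 117 / 72 167 137 107 102 / 157 152 122 92 62 / 142 112 82 77 172 / 127 97 67 162 132

Column 1 is already complete: 87 + 72 + 157 + 142 + 127 = 585, so that is the magic constant.
Using row 3: 157 + 122 + 92 + 62 + ? → (3,2) = 585 − 433 = 152.
Row 5: 127 + 97 + 67 + 132 + ? = 585, so (5,4) = 162.
Anti-diagonal needs 585; the known cells sum to 473, so (4,2) = 112.
Column 2 must total 585; the given cells sum to 418, so (2,2) = 167.
The remaining cell in main diagonal is (4,4) = 585 − 508 = 77.
Using row 4: 142 + 112 + 82 + 77 + ? → (4,5) = 585 − 413 = 172.
Column 4 must total 585; the given cells sum to 438, so (1,4) = 147.
The remaining cell in column 5 is (2,5) = 585 − 483 = 102.
The remaining cell in row 1 is (1,3) = 585 − 408 = 177.
From row 2, 585 − (72 + 167 + 107 + 102) gives (2,3) = 137.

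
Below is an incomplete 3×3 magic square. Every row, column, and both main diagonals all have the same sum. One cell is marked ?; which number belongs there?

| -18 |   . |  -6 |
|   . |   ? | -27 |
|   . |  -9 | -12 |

Column 3 is complete and sums to -45; that is the magic constant.
The remaining cell in row 1 is (1,2) = -45 − (-24) = -21.
Using row 3: -9 + (-12) + ? → (3,1) = -45 − (-21) = -24.
Column 1 must total -45; the given cells sum to -42, so (2,1) = -3.
Using column 2: -21 + (-9) + ? → (2,2) = -45 − (-30) = -15.

-15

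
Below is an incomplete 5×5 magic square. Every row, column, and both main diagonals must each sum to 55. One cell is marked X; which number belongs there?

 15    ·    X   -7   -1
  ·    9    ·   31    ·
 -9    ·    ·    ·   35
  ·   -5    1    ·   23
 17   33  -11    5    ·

27

From row 5, 55 − (17 + 33 + (-11) + 5) gives (5,5) = 11.
Using column 5: -1 + 35 + 23 + 11 + ? → (2,5) = 55 − 68 = -13.
Anti-diagonal needs 55; the known cells sum to 42, so (3,3) = 13.
Main diagonal needs 55; the known cells sum to 48, so (4,4) = 7.
Row 4: -5 + 1 + 7 + 23 + ? = 55, so (4,1) = 29.
The remaining cell in column 1 is (2,1) = 55 − 52 = 3.
Column 4 must total 55; the given cells sum to 36, so (3,4) = 19.
Row 2 must total 55; the given cells sum to 30, so (2,3) = 25.
Using row 3: -9 + 13 + 19 + 35 + ? → (3,2) = 55 − 58 = -3.
Column 2 must total 55; the given cells sum to 34, so (1,2) = 21.
The remaining cell in column 3 is (1,3) = 55 − 28 = 27.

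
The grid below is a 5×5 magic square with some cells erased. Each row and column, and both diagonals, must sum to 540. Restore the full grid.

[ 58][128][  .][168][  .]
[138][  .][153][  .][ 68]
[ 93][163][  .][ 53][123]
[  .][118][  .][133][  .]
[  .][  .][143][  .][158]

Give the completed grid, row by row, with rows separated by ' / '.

Row 3 needs 540; the known cells sum to 432, so (3,3) = 108.
Main diagonal needs 540; the known cells sum to 457, so (2,2) = 83.
Row 2: 138 + 83 + 153 + 68 + ? = 540, so (2,4) = 98.
Column 2 must total 540; the given cells sum to 492, so (5,2) = 48.
Using column 4: 168 + 98 + 53 + 133 + ? → (5,4) = 540 − 452 = 88.
From row 5, 540 − (48 + 143 + 88 + 158) gives (5,1) = 103.
Column 1 needs 540; the known cells sum to 392, so (4,1) = 148.
Anti-diagonal must total 540; the given cells sum to 427, so (1,5) = 113.
Row 1 must total 540; the given cells sum to 467, so (1,3) = 73.
Column 3 needs 540; the known cells sum to 477, so (4,3) = 63.
Column 5: 113 + 68 + 123 + 158 + ? = 540, so (4,5) = 78.

58 128 73 168 113 / 138 83 153 98 68 / 93 163 108 53 123 / 148 118 63 133 78 / 103 48 143 88 158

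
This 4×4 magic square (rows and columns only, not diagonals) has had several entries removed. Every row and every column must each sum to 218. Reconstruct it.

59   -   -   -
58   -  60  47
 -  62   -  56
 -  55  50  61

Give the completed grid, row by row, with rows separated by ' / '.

59 48 57 54 / 58 53 60 47 / 49 62 51 56 / 52 55 50 61

Row 2 needs 218; the known cells sum to 165, so (2,2) = 53.
Row 4 needs 218; the known cells sum to 166, so (4,1) = 52.
From column 1, 218 − (59 + 58 + 52) gives (3,1) = 49.
Column 2 must total 218; the given cells sum to 170, so (1,2) = 48.
The remaining cell in column 4 is (1,4) = 218 − 164 = 54.
From row 1, 218 − (59 + 48 + 54) gives (1,3) = 57.
Row 3: 49 + 62 + 56 + ? = 218, so (3,3) = 51.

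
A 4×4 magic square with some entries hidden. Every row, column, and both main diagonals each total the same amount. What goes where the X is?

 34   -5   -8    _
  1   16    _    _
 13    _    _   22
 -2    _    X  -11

28

Column 1 is complete and sums to 46; that is the magic constant.
Row 1 needs 46; the known cells sum to 21, so (1,4) = 25.
Using column 4: 25 + 22 + (-11) + ? → (2,4) = 46 − 36 = 10.
Main diagonal: 34 + 16 + (-11) + ? = 46, so (3,3) = 7.
Using row 2: 1 + 16 + 10 + ? → (2,3) = 46 − 27 = 19.
From row 3, 46 − (13 + 7 + 22) gives (3,2) = 4.
Column 2: -5 + 16 + 4 + ? = 46, so (4,2) = 31.
From column 3, 46 − (-8 + 19 + 7) gives (4,3) = 28.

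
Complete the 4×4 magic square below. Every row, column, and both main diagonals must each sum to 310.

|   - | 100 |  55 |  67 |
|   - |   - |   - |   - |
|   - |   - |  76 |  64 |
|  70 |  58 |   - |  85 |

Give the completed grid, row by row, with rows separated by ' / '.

88 100 55 67 / 73 61 82 94 / 79 91 76 64 / 70 58 97 85

Row 1 needs 310; the known cells sum to 222, so (1,1) = 88.
From row 4, 310 − (70 + 58 + 85) gives (4,3) = 97.
From column 3, 310 − (55 + 76 + 97) gives (2,3) = 82.
Using column 4: 67 + 64 + 85 + ? → (2,4) = 310 − 216 = 94.
From main diagonal, 310 − (88 + 76 + 85) gives (2,2) = 61.
Using anti-diagonal: 67 + 82 + 70 + ? → (3,2) = 310 − 219 = 91.
Row 2: 61 + 82 + 94 + ? = 310, so (2,1) = 73.
Row 3 needs 310; the known cells sum to 231, so (3,1) = 79.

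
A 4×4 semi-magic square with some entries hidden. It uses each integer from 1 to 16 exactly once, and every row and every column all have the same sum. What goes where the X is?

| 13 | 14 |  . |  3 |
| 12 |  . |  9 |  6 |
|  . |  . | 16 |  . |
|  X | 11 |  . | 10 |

The entries are 1 through 16, which sum to 136, so each line sums to 136/4 = 34.
Row 1: 13 + 14 + 3 + ? = 34, so (1,3) = 4.
The remaining cell in row 2 is (2,2) = 34 − 27 = 7.
Column 2 needs 34; the known cells sum to 32, so (3,2) = 2.
The remaining cell in column 3 is (4,3) = 34 − 29 = 5.
The remaining cell in column 4 is (3,4) = 34 − 19 = 15.
From row 3, 34 − (2 + 16 + 15) gives (3,1) = 1.
Using row 4: 11 + 5 + 10 + ? → (4,1) = 34 − 26 = 8.

8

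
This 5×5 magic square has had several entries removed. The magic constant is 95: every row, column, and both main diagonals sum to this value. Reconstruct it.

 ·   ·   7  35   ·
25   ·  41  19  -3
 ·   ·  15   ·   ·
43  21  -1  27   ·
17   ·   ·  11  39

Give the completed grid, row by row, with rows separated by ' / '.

From row 2, 95 − (25 + 41 + 19 + (-3)) gives (2,2) = 13.
Using row 4: 43 + 21 + (-1) + 27 + ? → (4,5) = 95 − 90 = 5.
Column 3 must total 95; the given cells sum to 62, so (5,3) = 33.
From column 4, 95 − (35 + 19 + 27 + 11) gives (3,4) = 3.
Using main diagonal: 13 + 15 + 27 + 39 + ? → (1,1) = 95 − 94 = 1.
Anti-diagonal must total 95; the given cells sum to 72, so (1,5) = 23.
Row 1: 1 + 7 + 35 + 23 + ? = 95, so (1,2) = 29.
Row 5 must total 95; the given cells sum to 100, so (5,2) = -5.
Using column 1: 1 + 25 + 43 + 17 + ? → (3,1) = 95 − 86 = 9.
The remaining cell in column 2 is (3,2) = 95 − 58 = 37.
From column 5, 95 − (23 + (-3) + 5 + 39) gives (3,5) = 31.

1 29 7 35 23 / 25 13 41 19 -3 / 9 37 15 3 31 / 43 21 -1 27 5 / 17 -5 33 11 39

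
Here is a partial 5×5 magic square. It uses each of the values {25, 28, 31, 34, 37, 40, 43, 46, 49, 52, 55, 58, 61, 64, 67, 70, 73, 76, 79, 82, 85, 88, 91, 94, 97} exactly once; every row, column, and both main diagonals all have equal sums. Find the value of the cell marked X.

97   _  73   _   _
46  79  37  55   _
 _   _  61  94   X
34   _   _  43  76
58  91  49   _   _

The 25 entries sum to 1525, so each line sums to 1525/5 = 305.
The remaining cell in row 2 is (2,5) = 305 − 217 = 88.
Column 1 must total 305; the given cells sum to 235, so (3,1) = 70.
The remaining cell in column 3 is (4,3) = 305 − 220 = 85.
The remaining cell in main diagonal is (5,5) = 305 − 280 = 25.
From row 4, 305 − (34 + 85 + 43 + 76) gives (4,2) = 67.
Row 5 must total 305; the given cells sum to 223, so (5,4) = 82.
The remaining cell in column 4 is (1,4) = 305 − 274 = 31.
The remaining cell in anti-diagonal is (1,5) = 305 − 241 = 64.
Row 1: 97 + 73 + 31 + 64 + ? = 305, so (1,2) = 40.
The remaining cell in column 2 is (3,2) = 305 − 277 = 28.
Column 5 needs 305; the known cells sum to 253, so (3,5) = 52.

52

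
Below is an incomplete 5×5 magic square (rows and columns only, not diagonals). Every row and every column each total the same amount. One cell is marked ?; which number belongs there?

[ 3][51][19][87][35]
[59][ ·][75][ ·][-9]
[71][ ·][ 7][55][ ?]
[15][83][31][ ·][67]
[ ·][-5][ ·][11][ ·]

23

Row 1 is complete and sums to 195; that is the magic constant.
From row 4, 195 − (15 + 83 + 31 + 67) gives (4,4) = -1.
Column 1 must total 195; the given cells sum to 148, so (5,1) = 47.
From column 3, 195 − (19 + 75 + 7 + 31) gives (5,3) = 63.
The remaining cell in column 4 is (2,4) = 195 − 152 = 43.
Row 2 must total 195; the given cells sum to 168, so (2,2) = 27.
From row 5, 195 − (47 + (-5) + 63 + 11) gives (5,5) = 79.
Column 2 needs 195; the known cells sum to 156, so (3,2) = 39.
Column 5 must total 195; the given cells sum to 172, so (3,5) = 23.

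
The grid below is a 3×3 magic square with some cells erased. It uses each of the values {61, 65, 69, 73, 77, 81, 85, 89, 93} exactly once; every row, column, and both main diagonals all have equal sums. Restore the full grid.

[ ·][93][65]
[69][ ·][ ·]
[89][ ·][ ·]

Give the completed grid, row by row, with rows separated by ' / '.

73 93 65 / 69 77 85 / 89 61 81

The 9 entries sum to 693, so each line sums to 693/3 = 231.
The remaining cell in row 1 is (1,1) = 231 − 158 = 73.
Anti-diagonal: 65 + 89 + ? = 231, so (2,2) = 77.
Row 2 needs 231; the known cells sum to 146, so (2,3) = 85.
Column 2 must total 231; the given cells sum to 170, so (3,2) = 61.
From column 3, 231 − (65 + 85) gives (3,3) = 81.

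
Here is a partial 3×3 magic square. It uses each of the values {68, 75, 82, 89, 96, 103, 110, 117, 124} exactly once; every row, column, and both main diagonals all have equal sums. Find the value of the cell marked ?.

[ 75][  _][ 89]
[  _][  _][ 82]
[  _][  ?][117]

The 9 entries sum to 864, so each line sums to 864/3 = 288.
Row 1: 75 + 89 + ? = 288, so (1,2) = 124.
Main diagonal: 75 + 117 + ? = 288, so (2,2) = 96.
Anti-diagonal: 89 + 96 + ? = 288, so (3,1) = 103.
The remaining cell in row 2 is (2,1) = 288 − 178 = 110.
Row 3: 103 + 117 + ? = 288, so (3,2) = 68.

68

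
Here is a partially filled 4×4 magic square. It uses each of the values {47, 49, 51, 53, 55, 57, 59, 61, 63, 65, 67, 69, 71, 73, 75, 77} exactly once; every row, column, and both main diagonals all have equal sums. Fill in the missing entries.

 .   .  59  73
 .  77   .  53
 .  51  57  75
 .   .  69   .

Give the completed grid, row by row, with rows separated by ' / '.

67 49 59 73 / 55 77 63 53 / 65 51 57 75 / 61 71 69 47

The 16 entries sum to 992, so each line sums to 992/4 = 248.
The remaining cell in row 3 is (3,1) = 248 − 183 = 65.
From column 3, 248 − (59 + 57 + 69) gives (2,3) = 63.
Column 4 must total 248; the given cells sum to 201, so (4,4) = 47.
From main diagonal, 248 − (77 + 57 + 47) gives (1,1) = 67.
Using anti-diagonal: 73 + 63 + 51 + ? → (4,1) = 248 − 187 = 61.
Row 1 needs 248; the known cells sum to 199, so (1,2) = 49.
Row 2 must total 248; the given cells sum to 193, so (2,1) = 55.
Using row 4: 61 + 69 + 47 + ? → (4,2) = 248 − 177 = 71.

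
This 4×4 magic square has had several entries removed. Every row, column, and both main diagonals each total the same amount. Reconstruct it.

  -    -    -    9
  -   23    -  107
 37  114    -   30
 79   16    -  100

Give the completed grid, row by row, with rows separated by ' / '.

58 93 86 9 / 72 23 44 107 / 37 114 65 30 / 79 16 51 100

Column 4 is already complete: 9 + 107 + 30 + 100 = 246, so that is the magic constant.
Row 3: 37 + 114 + 30 + ? = 246, so (3,3) = 65.
Row 4 needs 246; the known cells sum to 195, so (4,3) = 51.
From column 2, 246 − (23 + 114 + 16) gives (1,2) = 93.
Main diagonal: 23 + 65 + 100 + ? = 246, so (1,1) = 58.
The remaining cell in anti-diagonal is (2,3) = 246 − 202 = 44.
Row 1 needs 246; the known cells sum to 160, so (1,3) = 86.
Row 2: 23 + 44 + 107 + ? = 246, so (2,1) = 72.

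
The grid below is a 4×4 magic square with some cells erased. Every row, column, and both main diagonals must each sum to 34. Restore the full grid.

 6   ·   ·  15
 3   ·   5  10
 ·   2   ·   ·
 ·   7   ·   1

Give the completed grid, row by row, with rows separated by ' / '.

6 9 4 15 / 3 16 5 10 / 13 2 11 8 / 12 7 14 1

Row 2 must total 34; the given cells sum to 18, so (2,2) = 16.
Column 2: 16 + 2 + 7 + ? = 34, so (1,2) = 9.
From column 4, 34 − (15 + 10 + 1) gives (3,4) = 8.
From main diagonal, 34 − (6 + 16 + 1) gives (3,3) = 11.
Anti-diagonal: 15 + 5 + 2 + ? = 34, so (4,1) = 12.
Row 1 must total 34; the given cells sum to 30, so (1,3) = 4.
Row 3: 2 + 11 + 8 + ? = 34, so (3,1) = 13.
The remaining cell in row 4 is (4,3) = 34 − 20 = 14.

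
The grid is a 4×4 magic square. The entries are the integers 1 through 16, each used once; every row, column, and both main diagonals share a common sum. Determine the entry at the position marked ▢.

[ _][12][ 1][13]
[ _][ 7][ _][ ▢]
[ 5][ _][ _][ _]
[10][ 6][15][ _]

14

The entries are 1 through 16, which sum to 136, so each line sums to 136/4 = 34.
Row 1 needs 34; the known cells sum to 26, so (1,1) = 8.
Row 4 must total 34; the given cells sum to 31, so (4,4) = 3.
The remaining cell in column 1 is (2,1) = 34 − 23 = 11.
The remaining cell in column 2 is (3,2) = 34 − 25 = 9.
Main diagonal must total 34; the given cells sum to 18, so (3,3) = 16.
Anti-diagonal must total 34; the given cells sum to 32, so (2,3) = 2.
Row 2 must total 34; the given cells sum to 20, so (2,4) = 14.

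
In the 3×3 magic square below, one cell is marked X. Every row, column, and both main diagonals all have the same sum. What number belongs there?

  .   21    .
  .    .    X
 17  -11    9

Row 3 is complete and sums to 15; that is the magic constant.
Column 2 must total 15; the given cells sum to 10, so (2,2) = 5.
Main diagonal: 5 + 9 + ? = 15, so (1,1) = 1.
The remaining cell in anti-diagonal is (1,3) = 15 − 22 = -7.
From column 1, 15 − (1 + 17) gives (2,1) = -3.
The remaining cell in column 3 is (2,3) = 15 − 2 = 13.

13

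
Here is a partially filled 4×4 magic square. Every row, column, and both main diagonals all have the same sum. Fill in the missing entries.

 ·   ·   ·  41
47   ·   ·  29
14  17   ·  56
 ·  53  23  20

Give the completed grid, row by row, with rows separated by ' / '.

35 44 26 41 / 47 32 38 29 / 14 17 59 56 / 50 53 23 20

Column 4 is already complete: 41 + 29 + 56 + 20 = 146, so that is the magic constant.
From row 3, 146 − (14 + 17 + 56) gives (3,3) = 59.
Using row 4: 53 + 23 + 20 + ? → (4,1) = 146 − 96 = 50.
Using column 1: 47 + 14 + 50 + ? → (1,1) = 146 − 111 = 35.
The remaining cell in main diagonal is (2,2) = 146 − 114 = 32.
Anti-diagonal needs 146; the known cells sum to 108, so (2,3) = 38.
Column 2 needs 146; the known cells sum to 102, so (1,2) = 44.
Column 3 needs 146; the known cells sum to 120, so (1,3) = 26.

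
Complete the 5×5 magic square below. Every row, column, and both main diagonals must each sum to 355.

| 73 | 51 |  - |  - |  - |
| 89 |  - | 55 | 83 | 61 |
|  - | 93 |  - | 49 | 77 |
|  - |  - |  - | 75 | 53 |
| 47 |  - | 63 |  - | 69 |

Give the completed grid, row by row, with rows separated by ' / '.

Row 2 needs 355; the known cells sum to 288, so (2,2) = 67.
From column 5, 355 − (61 + 77 + 53 + 69) gives (1,5) = 95.
From main diagonal, 355 − (73 + 67 + 75 + 69) gives (3,3) = 71.
The remaining cell in anti-diagonal is (4,2) = 355 − 296 = 59.
Row 3 must total 355; the given cells sum to 290, so (3,1) = 65.
Column 1 must total 355; the given cells sum to 274, so (4,1) = 81.
Column 2 needs 355; the known cells sum to 270, so (5,2) = 85.
Using row 4: 81 + 59 + 75 + 53 + ? → (4,3) = 355 − 268 = 87.
Row 5 must total 355; the given cells sum to 264, so (5,4) = 91.
The remaining cell in column 3 is (1,3) = 355 − 276 = 79.
The remaining cell in column 4 is (1,4) = 355 − 298 = 57.

73 51 79 57 95 / 89 67 55 83 61 / 65 93 71 49 77 / 81 59 87 75 53 / 47 85 63 91 69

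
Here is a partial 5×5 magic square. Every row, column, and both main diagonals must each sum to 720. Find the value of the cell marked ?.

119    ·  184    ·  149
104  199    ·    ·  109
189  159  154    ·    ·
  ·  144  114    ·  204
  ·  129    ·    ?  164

Column 2 must total 720; the given cells sum to 631, so (1,2) = 89.
The remaining cell in column 5 is (3,5) = 720 − 626 = 94.
The remaining cell in main diagonal is (4,4) = 720 − 636 = 84.
Row 1 must total 720; the given cells sum to 541, so (1,4) = 179.
Row 3 must total 720; the given cells sum to 596, so (3,4) = 124.
Using row 4: 144 + 114 + 84 + 204 + ? → (4,1) = 720 − 546 = 174.
From column 1, 720 − (119 + 104 + 189 + 174) gives (5,1) = 134.
Anti-diagonal must total 720; the given cells sum to 581, so (2,4) = 139.
Row 2 must total 720; the given cells sum to 551, so (2,3) = 169.
From column 3, 720 − (184 + 169 + 154 + 114) gives (5,3) = 99.
Using column 4: 179 + 139 + 124 + 84 + ? → (5,4) = 720 − 526 = 194.

194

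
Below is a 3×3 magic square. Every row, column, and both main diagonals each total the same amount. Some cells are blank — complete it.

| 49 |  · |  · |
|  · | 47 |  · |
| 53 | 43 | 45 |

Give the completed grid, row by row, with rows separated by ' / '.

49 51 41 / 39 47 55 / 53 43 45

Row 3 is already complete: 53 + 43 + 45 = 141, so that is the magic constant.
Column 1 needs 141; the known cells sum to 102, so (2,1) = 39.
Column 2 must total 141; the given cells sum to 90, so (1,2) = 51.
Anti-diagonal: 47 + 53 + ? = 141, so (1,3) = 41.
Row 2: 39 + 47 + ? = 141, so (2,3) = 55.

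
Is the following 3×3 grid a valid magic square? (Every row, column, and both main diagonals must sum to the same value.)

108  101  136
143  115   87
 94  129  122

Row 1: 108 + 101 + 136 = 345.
Row 2: 143 + 115 + 87 = 345.
Row 3: 94 + 129 + 122 = 345.
Column 1: 108 + 143 + 94 = 345.
Column 2: 101 + 115 + 129 = 345.
Column 3: 136 + 87 + 122 = 345.
Main diagonal: 108 + 115 + 122 = 345.
Anti-diagonal: 136 + 115 + 94 = 345.
All lines sum to 345.

Yes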